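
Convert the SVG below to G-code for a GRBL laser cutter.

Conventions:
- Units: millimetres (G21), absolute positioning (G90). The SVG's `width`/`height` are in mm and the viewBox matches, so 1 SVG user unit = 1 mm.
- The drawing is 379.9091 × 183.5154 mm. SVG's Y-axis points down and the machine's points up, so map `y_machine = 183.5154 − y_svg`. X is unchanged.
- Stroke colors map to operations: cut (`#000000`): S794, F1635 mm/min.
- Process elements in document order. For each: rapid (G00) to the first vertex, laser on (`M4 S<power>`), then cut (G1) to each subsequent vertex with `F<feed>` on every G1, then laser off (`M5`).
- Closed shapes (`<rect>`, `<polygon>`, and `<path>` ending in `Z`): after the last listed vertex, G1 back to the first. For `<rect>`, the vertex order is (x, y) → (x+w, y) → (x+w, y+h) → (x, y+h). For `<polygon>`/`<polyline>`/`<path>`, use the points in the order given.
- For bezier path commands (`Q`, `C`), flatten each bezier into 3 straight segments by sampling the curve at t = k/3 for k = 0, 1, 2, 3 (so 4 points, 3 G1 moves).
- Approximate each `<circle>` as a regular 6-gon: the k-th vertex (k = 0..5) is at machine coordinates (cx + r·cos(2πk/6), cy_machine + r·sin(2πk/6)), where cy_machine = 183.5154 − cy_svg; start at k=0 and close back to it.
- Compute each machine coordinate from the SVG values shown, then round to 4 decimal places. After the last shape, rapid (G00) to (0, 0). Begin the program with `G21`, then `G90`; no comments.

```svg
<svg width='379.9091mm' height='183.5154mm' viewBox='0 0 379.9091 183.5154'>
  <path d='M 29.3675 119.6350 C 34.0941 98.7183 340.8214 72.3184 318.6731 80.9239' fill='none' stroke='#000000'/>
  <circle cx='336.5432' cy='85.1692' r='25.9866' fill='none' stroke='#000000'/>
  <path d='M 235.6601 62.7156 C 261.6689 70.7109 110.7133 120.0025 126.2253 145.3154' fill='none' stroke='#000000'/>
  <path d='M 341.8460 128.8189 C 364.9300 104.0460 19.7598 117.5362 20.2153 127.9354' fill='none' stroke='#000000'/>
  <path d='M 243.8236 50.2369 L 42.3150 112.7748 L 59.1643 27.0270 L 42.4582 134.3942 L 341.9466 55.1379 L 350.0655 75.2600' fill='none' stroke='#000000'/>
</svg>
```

G21
G90
G00 X29.3675 Y63.8804
M4 S794
G1 X111.3952 Y85.1253 F1635
G1 X254.5620 Y101.0281 F1635
G1 X318.6731 Y102.5915 F1635
M5
G00 X362.5298 Y98.3462
M4 S794
G1 X349.5365 Y120.8513 F1635
G1 X323.5499 Y120.8513 F1635
G1 X310.5566 Y98.3462 F1635
G1 X323.5499 Y75.8411 F1635
G1 X349.5365 Y75.8411 F1635
G1 X362.5298 Y98.3462 F1635
M5
G00 X235.6601 Y120.7998
M4 S794
G1 X215.4005 Y101.4567 F1635
G1 X153.4828 Y69.0882 F1635
G1 X126.2253 Y38.2000 F1635
M5
G00 X341.8460 Y54.6965
M4 S794
G1 X268.6186 Y68.2467 F1635
G1 X108.5284 Y65.4779 F1635
G1 X20.2153 Y55.5800 F1635
M5
G00 X243.8236 Y133.2785
M4 S794
G1 X42.3150 Y70.7406 F1635
G1 X59.1643 Y156.4884 F1635
G1 X42.4582 Y49.1212 F1635
G1 X341.9466 Y128.3775 F1635
G1 X350.0655 Y108.2554 F1635
M5
G00 X0.0000 Y0.0000

Since the viewBox matches the mm dimensions, user units are millimetres directly. The only transform is the Y-flip y_m = 183.5154 − y_svg.

Shape 1 is a cubic bezier drawn with `<path>`. Its stroke #000000 means cut at S794, F1635. After flipping Y the toolpath is (29.3675,63.8804) → (111.3952,85.1253) → (254.5620,101.0281) → (318.6731,102.5915).

Shape 2 is a circle drawn with `<circle>`. Its stroke #000000 means cut at S794, F1635. After flipping Y the toolpath is (362.5298,98.3462) → (349.5365,120.8513) → (323.5499,120.8513) → (310.5566,98.3462) → (323.5499,75.8411) → (349.5365,75.8411) → (362.5298,98.3462), returning to the start.

Shape 3 is a cubic bezier drawn with `<path>`. Its stroke #000000 means cut at S794, F1635. After flipping Y the toolpath is (235.6601,120.7998) → (215.4005,101.4567) → (153.4828,69.0882) → (126.2253,38.2000).

Shape 4 is a cubic bezier drawn with `<path>`. Its stroke #000000 means cut at S794, F1635. After flipping Y the toolpath is (341.8460,54.6965) → (268.6186,68.2467) → (108.5284,65.4779) → (20.2153,55.5800).

Shape 5 is a open polyline drawn with `<path>`. Its stroke #000000 means cut at S794, F1635. After flipping Y the toolpath is (243.8236,133.2785) → (42.3150,70.7406) → (59.1643,156.4884) → (42.4582,49.1212) → (341.9466,128.3775) → (350.0655,108.2554).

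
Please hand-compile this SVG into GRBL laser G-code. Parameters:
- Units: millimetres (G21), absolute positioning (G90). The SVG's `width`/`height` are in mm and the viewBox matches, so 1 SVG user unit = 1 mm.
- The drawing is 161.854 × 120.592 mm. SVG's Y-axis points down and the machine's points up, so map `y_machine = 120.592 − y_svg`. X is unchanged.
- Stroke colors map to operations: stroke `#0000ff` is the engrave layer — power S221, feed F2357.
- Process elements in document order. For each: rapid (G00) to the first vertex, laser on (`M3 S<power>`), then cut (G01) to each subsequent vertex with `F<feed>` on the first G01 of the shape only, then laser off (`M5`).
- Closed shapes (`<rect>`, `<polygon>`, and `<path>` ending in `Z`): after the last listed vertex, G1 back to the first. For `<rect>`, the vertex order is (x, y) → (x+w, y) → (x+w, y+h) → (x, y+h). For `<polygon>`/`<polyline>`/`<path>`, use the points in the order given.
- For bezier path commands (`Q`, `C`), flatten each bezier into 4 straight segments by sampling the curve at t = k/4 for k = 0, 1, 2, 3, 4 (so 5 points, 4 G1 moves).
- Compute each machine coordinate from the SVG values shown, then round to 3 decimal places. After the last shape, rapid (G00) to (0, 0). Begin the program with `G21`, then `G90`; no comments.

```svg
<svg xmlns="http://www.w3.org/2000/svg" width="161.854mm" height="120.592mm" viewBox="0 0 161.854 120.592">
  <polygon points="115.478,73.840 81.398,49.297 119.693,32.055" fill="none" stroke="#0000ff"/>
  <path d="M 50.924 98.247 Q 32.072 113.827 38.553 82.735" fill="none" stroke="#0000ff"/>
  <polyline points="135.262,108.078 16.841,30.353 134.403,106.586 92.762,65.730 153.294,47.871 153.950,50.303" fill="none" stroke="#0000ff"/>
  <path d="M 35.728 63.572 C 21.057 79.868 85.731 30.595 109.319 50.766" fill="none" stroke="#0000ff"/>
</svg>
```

G21
G90
G00 X115.478 Y46.752
M3 S221
G01 X81.398 Y71.295 F2357
G01 X119.693 Y88.537
G01 X115.478 Y46.752
M5
G00 X50.924 Y22.345
M3 S221
G01 X43.081 Y17.472 F2357
G01 X38.405 Y18.433
G01 X36.896 Y25.228
G01 X38.553 Y37.857
M5
G00 X135.262 Y12.514
M3 S221
G01 X16.841 Y90.239 F2357
G01 X134.403 Y14.006
G01 X92.762 Y54.862
G01 X153.294 Y72.721
G01 X153.950 Y70.289
M5
G00 X35.728 Y57.020
M3 S221
G01 X37.720 Y54.983 F2357
G01 X58.176 Y64.876
G01 X85.806 Y74.043
G01 X109.319 Y69.826
M5
G00 X0.000 Y0.000

Since the viewBox matches the mm dimensions, user units are millimetres directly. The only transform is the Y-flip y_m = 120.592 − y_svg.

Shape 1 is a regular polygon drawn with `<polygon>`. Its stroke #0000ff means engrave at S221, F2357. After flipping Y the toolpath is (115.478,46.752) → (81.398,71.295) → (119.693,88.537) → (115.478,46.752), returning to the start.

Shape 2 is a quadratic bezier drawn with `<path>`. Its stroke #0000ff means engrave at S221, F2357. After flipping Y the toolpath is (50.924,22.345) → (43.081,17.472) → (38.405,18.433) → (36.896,25.228) → (38.553,37.857).

Shape 3 is a open polyline drawn with `<polyline>`. Its stroke #0000ff means engrave at S221, F2357. After flipping Y the toolpath is (135.262,12.514) → (16.841,90.239) → (134.403,14.006) → (92.762,54.862) → (153.294,72.721) → (153.950,70.289).

Shape 4 is a cubic bezier drawn with `<path>`. Its stroke #0000ff means engrave at S221, F2357. After flipping Y the toolpath is (35.728,57.020) → (37.720,54.983) → (58.176,64.876) → (85.806,74.043) → (109.319,69.826).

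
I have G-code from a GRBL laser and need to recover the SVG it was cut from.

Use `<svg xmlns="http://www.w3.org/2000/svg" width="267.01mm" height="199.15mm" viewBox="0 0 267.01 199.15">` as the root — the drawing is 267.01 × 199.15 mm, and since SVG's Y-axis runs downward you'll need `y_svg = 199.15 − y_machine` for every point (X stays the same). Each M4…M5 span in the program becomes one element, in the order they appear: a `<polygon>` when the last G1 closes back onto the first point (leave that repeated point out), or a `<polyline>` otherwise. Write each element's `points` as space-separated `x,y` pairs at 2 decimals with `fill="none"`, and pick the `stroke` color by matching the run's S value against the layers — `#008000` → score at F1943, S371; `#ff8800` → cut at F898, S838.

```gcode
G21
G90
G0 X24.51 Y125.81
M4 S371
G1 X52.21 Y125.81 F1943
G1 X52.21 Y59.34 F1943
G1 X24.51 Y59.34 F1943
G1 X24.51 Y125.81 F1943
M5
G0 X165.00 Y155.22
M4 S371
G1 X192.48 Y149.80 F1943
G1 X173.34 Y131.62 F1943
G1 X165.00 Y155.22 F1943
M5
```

y_svg = 199.15 − y_m. Every run uses S371, so all elements get stroke `#008000` (score).

[1] closed run; points: 24.51,73.34 52.21,73.34 52.21,139.81 24.51,139.81

[2] closed run; points: 165.00,43.93 192.48,49.35 173.34,67.53

<svg xmlns="http://www.w3.org/2000/svg" width="267.01mm" height="199.15mm" viewBox="0 0 267.01 199.15">
  <polygon points="24.51,73.34 52.21,73.34 52.21,139.81 24.51,139.81" fill="none" stroke="#008000"/>
  <polygon points="165.00,43.93 192.48,49.35 173.34,67.53" fill="none" stroke="#008000"/>
</svg>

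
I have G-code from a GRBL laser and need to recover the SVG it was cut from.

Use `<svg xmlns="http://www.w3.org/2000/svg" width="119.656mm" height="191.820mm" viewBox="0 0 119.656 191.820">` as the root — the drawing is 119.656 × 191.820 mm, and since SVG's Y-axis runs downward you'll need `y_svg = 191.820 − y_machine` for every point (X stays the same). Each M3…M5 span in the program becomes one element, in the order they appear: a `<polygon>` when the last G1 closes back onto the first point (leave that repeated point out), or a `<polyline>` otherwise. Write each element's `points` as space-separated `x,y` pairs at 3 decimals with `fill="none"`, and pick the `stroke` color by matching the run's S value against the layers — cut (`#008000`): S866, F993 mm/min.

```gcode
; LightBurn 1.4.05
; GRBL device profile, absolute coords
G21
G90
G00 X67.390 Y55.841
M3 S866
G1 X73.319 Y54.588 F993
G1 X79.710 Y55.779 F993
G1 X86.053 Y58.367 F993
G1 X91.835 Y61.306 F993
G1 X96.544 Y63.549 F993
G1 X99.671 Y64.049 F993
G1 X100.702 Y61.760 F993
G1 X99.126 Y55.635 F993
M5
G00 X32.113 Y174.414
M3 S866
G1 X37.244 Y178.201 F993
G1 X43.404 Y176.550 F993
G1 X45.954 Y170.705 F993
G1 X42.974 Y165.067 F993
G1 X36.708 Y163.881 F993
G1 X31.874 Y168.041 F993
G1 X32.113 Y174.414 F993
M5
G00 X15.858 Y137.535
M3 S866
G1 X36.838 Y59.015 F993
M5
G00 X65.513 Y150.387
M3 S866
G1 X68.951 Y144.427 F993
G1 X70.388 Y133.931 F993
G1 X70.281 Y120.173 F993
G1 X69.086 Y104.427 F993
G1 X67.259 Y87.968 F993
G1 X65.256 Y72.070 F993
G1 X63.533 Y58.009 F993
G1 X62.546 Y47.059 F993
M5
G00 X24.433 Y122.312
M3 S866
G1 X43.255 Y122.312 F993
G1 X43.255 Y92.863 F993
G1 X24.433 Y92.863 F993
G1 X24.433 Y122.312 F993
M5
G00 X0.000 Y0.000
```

Each laser-on run becomes one SVG element. Flip Y back into SVG space with y_svg = 191.820 − y_machine. Every run uses S866, so all elements get stroke `#008000` (cut).

Run 1: The run is open, so emit a `<polyline>` with points (Y-flipped): 67.390,135.979 73.319,137.232 79.710,136.041 86.053,133.453 91.835,130.514 96.544,128.271 99.671,127.771 100.702,130.060 99.126,136.185.

Run 2: The run returns to its start, so emit a `<polygon>` with points (Y-flipped): 32.113,17.406 37.244,13.619 43.404,15.270 45.954,21.115 42.974,26.753 36.708,27.939 31.874,23.779.

Run 3: The run is open, so emit a `<polyline>` with points (Y-flipped): 15.858,54.285 36.838,132.805.

Run 4: The run is open, so emit a `<polyline>` with points (Y-flipped): 65.513,41.433 68.951,47.393 70.388,57.889 70.281,71.647 69.086,87.393 67.259,103.852 65.256,119.750 63.533,133.811 62.546,144.761.

Run 5: The run returns to its start, so emit a `<polygon>` with points (Y-flipped): 24.433,69.508 43.255,69.508 43.255,98.957 24.433,98.957.

<svg xmlns="http://www.w3.org/2000/svg" width="119.656mm" height="191.820mm" viewBox="0 0 119.656 191.820">
  <polyline points="67.390,135.979 73.319,137.232 79.710,136.041 86.053,133.453 91.835,130.514 96.544,128.271 99.671,127.771 100.702,130.060 99.126,136.185" fill="none" stroke="#008000"/>
  <polygon points="32.113,17.406 37.244,13.619 43.404,15.270 45.954,21.115 42.974,26.753 36.708,27.939 31.874,23.779" fill="none" stroke="#008000"/>
  <polyline points="15.858,54.285 36.838,132.805" fill="none" stroke="#008000"/>
  <polyline points="65.513,41.433 68.951,47.393 70.388,57.889 70.281,71.647 69.086,87.393 67.259,103.852 65.256,119.750 63.533,133.811 62.546,144.761" fill="none" stroke="#008000"/>
  <polygon points="24.433,69.508 43.255,69.508 43.255,98.957 24.433,98.957" fill="none" stroke="#008000"/>
</svg>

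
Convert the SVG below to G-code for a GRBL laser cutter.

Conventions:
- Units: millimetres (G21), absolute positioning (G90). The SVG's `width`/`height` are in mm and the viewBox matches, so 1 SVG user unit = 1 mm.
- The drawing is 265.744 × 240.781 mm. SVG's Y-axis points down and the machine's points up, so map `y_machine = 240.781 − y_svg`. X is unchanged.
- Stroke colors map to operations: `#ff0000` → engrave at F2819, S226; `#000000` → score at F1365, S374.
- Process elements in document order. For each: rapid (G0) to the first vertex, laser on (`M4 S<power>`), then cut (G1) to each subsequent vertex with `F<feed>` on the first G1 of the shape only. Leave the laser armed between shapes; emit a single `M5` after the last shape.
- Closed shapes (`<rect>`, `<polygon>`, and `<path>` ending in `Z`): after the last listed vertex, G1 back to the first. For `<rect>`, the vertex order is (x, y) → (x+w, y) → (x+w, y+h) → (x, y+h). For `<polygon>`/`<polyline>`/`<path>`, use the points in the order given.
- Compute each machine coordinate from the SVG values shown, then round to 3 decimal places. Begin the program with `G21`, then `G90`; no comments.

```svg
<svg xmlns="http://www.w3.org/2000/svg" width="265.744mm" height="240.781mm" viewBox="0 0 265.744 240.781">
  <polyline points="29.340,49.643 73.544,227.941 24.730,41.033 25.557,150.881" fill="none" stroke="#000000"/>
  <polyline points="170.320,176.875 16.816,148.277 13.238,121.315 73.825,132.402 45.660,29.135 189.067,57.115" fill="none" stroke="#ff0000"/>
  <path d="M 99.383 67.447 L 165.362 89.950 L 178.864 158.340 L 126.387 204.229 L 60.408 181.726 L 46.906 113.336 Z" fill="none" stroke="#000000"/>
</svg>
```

G21
G90
G0 X29.340 Y191.138
M4 S374
G1 X73.544 Y12.840 F1365
G1 X24.730 Y199.748
G1 X25.557 Y89.900
G0 X170.320 Y63.906
M4 S226
G1 X16.816 Y92.504 F2819
G1 X13.238 Y119.466
G1 X73.825 Y108.379
G1 X45.660 Y211.646
G1 X189.067 Y183.666
G0 X99.383 Y173.334
M4 S374
G1 X165.362 Y150.831 F1365
G1 X178.864 Y82.441
G1 X126.387 Y36.552
G1 X60.408 Y59.055
G1 X46.906 Y127.445
G1 X99.383 Y173.334
M5

1 u = 1 mm; y_m = 240.781 − y.

[1] `<polyline>` open polyline, #000000→score S374 F1365: (29.340,191.138) → (73.544,12.840) → (24.730,199.748) → (25.557,89.900)

[2] `<polyline>` open polyline, #ff0000→engrave S226 F2819: (170.320,63.906) → (16.816,92.504) → (13.238,119.466) → (73.825,108.379) → (45.660,211.646) → (189.067,183.666)

[3] `<path>` regular polygon, #000000→score S374 F1365: (99.383,173.334) → (165.362,150.831) → (178.864,82.441) → (126.387,36.552) → (60.408,59.055) → (46.906,127.445) → (99.383,173.334) (closed)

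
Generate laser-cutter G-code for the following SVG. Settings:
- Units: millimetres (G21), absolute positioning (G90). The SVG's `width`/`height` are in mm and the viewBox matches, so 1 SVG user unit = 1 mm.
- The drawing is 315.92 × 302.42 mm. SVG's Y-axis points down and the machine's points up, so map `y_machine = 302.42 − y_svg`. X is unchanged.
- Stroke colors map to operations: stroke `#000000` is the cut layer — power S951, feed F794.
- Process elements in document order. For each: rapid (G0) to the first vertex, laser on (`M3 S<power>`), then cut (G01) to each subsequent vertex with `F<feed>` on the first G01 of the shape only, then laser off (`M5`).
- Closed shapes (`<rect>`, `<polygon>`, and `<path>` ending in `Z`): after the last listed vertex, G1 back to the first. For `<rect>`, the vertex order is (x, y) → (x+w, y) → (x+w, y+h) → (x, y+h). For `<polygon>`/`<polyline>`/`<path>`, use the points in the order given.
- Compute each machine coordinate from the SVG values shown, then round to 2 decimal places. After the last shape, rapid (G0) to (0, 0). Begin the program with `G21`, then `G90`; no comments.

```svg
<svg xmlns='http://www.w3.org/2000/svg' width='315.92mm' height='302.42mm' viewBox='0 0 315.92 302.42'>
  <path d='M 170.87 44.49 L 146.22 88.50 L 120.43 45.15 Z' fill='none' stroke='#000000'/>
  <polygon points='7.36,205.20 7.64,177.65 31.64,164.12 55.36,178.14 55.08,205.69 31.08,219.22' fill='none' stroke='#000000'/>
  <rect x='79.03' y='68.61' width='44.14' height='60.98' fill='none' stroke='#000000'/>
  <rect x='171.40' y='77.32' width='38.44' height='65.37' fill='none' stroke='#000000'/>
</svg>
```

G21
G90
G0 X170.87 Y257.93
M3 S951
G01 X146.22 Y213.92 F794
G01 X120.43 Y257.27
G01 X170.87 Y257.93
M5
G0 X7.36 Y97.22
M3 S951
G01 X7.64 Y124.77 F794
G01 X31.64 Y138.30
G01 X55.36 Y124.28
G01 X55.08 Y96.73
G01 X31.08 Y83.20
G01 X7.36 Y97.22
M5
G0 X79.03 Y233.81
M3 S951
G01 X123.17 Y233.81 F794
G01 X123.17 Y172.83
G01 X79.03 Y172.83
G01 X79.03 Y233.81
M5
G0 X171.40 Y225.10
M3 S951
G01 X209.84 Y225.10 F794
G01 X209.84 Y159.73
G01 X171.40 Y159.73
G01 X171.40 Y225.10
M5
G0 X0.00 Y0.00

1 u = 1 mm; y_m = 302.42 − y.

[1] `<path>` regular polygon, #000000→cut S951 F794: (170.87,257.93) → (146.22,213.92) → (120.43,257.27) → (170.87,257.93) (closed)

[2] `<polygon>` regular polygon, #000000→cut S951 F794: (7.36,97.22) → (7.64,124.77) → (31.64,138.30) → (55.36,124.28) → (55.08,96.73) → (31.08,83.20) → (7.36,97.22) (closed)

[3] `<rect>` rectangle, #000000→cut S951 F794: (79.03,233.81) → (123.17,233.81) → (123.17,172.83) → (79.03,172.83) → (79.03,233.81) (closed)

[4] `<rect>` rectangle, #000000→cut S951 F794: (171.40,225.10) → (209.84,225.10) → (209.84,159.73) → (171.40,159.73) → (171.40,225.10) (closed)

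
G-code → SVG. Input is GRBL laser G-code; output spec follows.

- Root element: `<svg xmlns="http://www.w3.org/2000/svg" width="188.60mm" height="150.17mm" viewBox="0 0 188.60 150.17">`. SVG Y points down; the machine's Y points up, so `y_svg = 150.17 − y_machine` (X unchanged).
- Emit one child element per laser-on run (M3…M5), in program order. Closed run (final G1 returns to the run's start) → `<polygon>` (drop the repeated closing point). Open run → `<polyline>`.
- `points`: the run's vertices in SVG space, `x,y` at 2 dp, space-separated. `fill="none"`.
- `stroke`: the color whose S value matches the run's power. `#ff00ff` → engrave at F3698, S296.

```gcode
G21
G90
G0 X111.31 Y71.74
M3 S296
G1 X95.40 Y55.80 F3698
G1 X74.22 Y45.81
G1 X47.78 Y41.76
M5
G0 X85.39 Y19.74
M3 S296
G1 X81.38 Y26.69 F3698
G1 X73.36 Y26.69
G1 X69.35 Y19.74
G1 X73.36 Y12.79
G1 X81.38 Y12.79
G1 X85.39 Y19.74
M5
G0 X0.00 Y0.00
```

y_svg = 150.17 − y_m. Every run uses S296, so all elements get stroke `#ff00ff` (engrave).

[1] open run; points: 111.31,78.43 95.40,94.37 74.22,104.36 47.78,108.41

[2] closed run; points: 85.39,130.43 81.38,123.48 73.36,123.48 69.35,130.43 73.36,137.38 81.38,137.38

<svg xmlns="http://www.w3.org/2000/svg" width="188.60mm" height="150.17mm" viewBox="0 0 188.60 150.17">
  <polyline points="111.31,78.43 95.40,94.37 74.22,104.36 47.78,108.41" fill="none" stroke="#ff00ff"/>
  <polygon points="85.39,130.43 81.38,123.48 73.36,123.48 69.35,130.43 73.36,137.38 81.38,137.38" fill="none" stroke="#ff00ff"/>
</svg>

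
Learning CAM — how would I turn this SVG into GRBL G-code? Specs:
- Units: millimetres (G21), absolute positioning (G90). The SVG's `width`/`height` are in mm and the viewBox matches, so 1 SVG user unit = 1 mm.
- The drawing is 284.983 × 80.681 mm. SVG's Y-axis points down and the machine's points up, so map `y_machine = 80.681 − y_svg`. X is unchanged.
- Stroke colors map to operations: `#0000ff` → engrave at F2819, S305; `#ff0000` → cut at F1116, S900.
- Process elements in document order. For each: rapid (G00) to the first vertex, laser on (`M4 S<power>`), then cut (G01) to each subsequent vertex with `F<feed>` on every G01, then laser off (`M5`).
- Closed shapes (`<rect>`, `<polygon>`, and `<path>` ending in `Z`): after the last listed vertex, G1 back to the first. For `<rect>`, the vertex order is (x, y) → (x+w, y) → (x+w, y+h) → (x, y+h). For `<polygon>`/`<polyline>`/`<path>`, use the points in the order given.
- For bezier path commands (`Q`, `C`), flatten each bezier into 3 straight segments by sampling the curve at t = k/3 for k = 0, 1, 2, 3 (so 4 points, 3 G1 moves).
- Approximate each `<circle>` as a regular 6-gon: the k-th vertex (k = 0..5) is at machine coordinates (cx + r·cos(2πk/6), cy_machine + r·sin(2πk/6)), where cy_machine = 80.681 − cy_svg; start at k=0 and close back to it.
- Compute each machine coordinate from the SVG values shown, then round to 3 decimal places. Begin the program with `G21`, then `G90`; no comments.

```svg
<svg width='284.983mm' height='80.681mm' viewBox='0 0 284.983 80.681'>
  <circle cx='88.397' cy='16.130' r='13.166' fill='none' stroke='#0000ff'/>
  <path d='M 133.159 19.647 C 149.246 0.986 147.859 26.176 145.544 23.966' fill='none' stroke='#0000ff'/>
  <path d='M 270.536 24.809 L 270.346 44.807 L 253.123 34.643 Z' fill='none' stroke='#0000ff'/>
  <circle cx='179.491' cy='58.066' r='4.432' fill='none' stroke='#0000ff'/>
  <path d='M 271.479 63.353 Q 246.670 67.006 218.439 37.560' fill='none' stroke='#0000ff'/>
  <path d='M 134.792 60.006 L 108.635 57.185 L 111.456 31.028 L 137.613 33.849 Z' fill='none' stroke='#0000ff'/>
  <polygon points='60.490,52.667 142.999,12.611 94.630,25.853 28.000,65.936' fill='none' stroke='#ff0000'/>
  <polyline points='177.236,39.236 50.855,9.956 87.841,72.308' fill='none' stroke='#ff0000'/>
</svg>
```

G21
G90
G00 X101.563 Y64.551
M4 S305
G01 X94.980 Y75.953 F2819
G01 X81.814 Y75.953 F2819
G01 X75.231 Y64.551 F2819
G01 X81.814 Y53.149 F2819
G01 X94.980 Y53.149 F2819
G01 X101.563 Y64.551 F2819
M5
G00 X133.159 Y61.034
M4 S305
G01 X144.034 Y67.717 F2819
G01 X146.937 Y60.999 F2819
G01 X145.544 Y56.715 F2819
M5
G00 X270.536 Y55.872
M4 S305
G01 X270.346 Y35.874 F2819
G01 X253.123 Y46.038 F2819
G01 X270.536 Y55.872 F2819
M5
G00 X183.923 Y22.615
M4 S305
G01 X181.707 Y26.453 F2819
G01 X177.275 Y26.453 F2819
G01 X175.059 Y22.615 F2819
G01 X177.275 Y18.777 F2819
G01 X181.707 Y18.777 F2819
G01 X183.923 Y22.615 F2819
M5
G00 X271.479 Y17.328
M4 S305
G01 X254.559 Y18.570 F2819
G01 X236.879 Y27.168 F2819
G01 X218.439 Y43.121 F2819
M5
G00 X134.792 Y20.675
M4 S305
G01 X108.635 Y23.496 F2819
G01 X111.456 Y49.653 F2819
G01 X137.613 Y46.832 F2819
G01 X134.792 Y20.675 F2819
M5
G00 X60.490 Y28.014
M4 S900
G01 X142.999 Y68.070 F1116
G01 X94.630 Y54.828 F1116
G01 X28.000 Y14.745 F1116
G01 X60.490 Y28.014 F1116
M5
G00 X177.236 Y41.445
M4 S900
G01 X50.855 Y70.725 F1116
G01 X87.841 Y8.373 F1116
M5

viewBox `0 0 284.983 80.681` with mm width/height → 1 unit = 1 mm. Flip: y_m = 80.681 − y_svg.

**Shape 1** — `<circle>` circle, stroke `#0000ff` → engrave (S305, F2819). Machine vertices: (101.563,64.551) → (94.980,75.953) → (81.814,75.953) → (75.231,64.551) → (81.814,53.149) → (94.980,53.149) → (101.563,64.551). Closed: final G1 returns to the first vertex.

**Shape 2** — `<path>` cubic bezier, stroke `#0000ff` → engrave (S305, F2819). Control points (SVG): P0=(133.159,19.647), P1=(149.246,0.986), P2=(147.859,26.176), P3=(145.544,23.966); sampled at t=k/3. Machine vertices: (133.159,61.034) → (144.034,67.717) → (146.937,60.999) → (145.544,56.715). Open path.

**Shape 3** — `<path>` regular polygon, stroke `#0000ff` → engrave (S305, F2819). Machine vertices: (270.536,55.872) → (270.346,35.874) → (253.123,46.038) → (270.536,55.872). Closed: final G1 returns to the first vertex.

**Shape 4** — `<circle>` circle, stroke `#0000ff` → engrave (S305, F2819). Machine vertices: (183.923,22.615) → (181.707,26.453) → (177.275,26.453) → (175.059,22.615) → (177.275,18.777) → (181.707,18.777) → (183.923,22.615). Closed: final G1 returns to the first vertex.

**Shape 5** — `<path>` quadratic bezier, stroke `#0000ff` → engrave (S305, F2819). Control points (SVG): P0=(271.479,63.353), P1=(246.670,67.006), P2=(218.439,37.560); sampled at t=k/3. Machine vertices: (271.479,17.328) → (254.559,18.570) → (236.879,27.168) → (218.439,43.121). Open path.

**Shape 6** — `<path>` regular polygon, stroke `#0000ff` → engrave (S305, F2819). Machine vertices: (134.792,20.675) → (108.635,23.496) → (111.456,49.653) → (137.613,46.832) → (134.792,20.675). Closed: final G1 returns to the first vertex.

**Shape 7** — `<polygon>` closed polygon, stroke `#ff0000` → cut (S900, F1116). Machine vertices: (60.490,28.014) → (142.999,68.070) → (94.630,54.828) → (28.000,14.745) → (60.490,28.014). Closed: final G1 returns to the first vertex.

**Shape 8** — `<polyline>` open polyline, stroke `#ff0000` → cut (S900, F1116). Machine vertices: (177.236,41.445) → (50.855,70.725) → (87.841,8.373). Open path.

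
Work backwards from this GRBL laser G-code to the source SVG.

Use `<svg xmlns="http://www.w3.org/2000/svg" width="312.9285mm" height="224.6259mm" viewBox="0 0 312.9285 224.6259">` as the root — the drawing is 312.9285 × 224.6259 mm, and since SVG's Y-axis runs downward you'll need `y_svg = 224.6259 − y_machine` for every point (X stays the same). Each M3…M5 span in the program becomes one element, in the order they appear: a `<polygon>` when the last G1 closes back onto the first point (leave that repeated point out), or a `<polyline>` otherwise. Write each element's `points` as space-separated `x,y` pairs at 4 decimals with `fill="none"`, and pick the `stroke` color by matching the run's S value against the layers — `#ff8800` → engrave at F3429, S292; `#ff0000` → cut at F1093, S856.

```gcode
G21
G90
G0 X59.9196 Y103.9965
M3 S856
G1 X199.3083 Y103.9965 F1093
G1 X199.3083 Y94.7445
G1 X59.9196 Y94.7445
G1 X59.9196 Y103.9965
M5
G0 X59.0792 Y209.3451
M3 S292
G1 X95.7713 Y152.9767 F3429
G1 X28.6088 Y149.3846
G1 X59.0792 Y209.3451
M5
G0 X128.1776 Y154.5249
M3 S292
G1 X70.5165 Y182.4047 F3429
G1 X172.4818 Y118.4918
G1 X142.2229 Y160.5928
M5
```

<svg xmlns="http://www.w3.org/2000/svg" width="312.9285mm" height="224.6259mm" viewBox="0 0 312.9285 224.6259">
  <polygon points="59.9196,120.6294 199.3083,120.6294 199.3083,129.8814 59.9196,129.8814" fill="none" stroke="#ff0000"/>
  <polygon points="59.0792,15.2808 95.7713,71.6492 28.6088,75.2413" fill="none" stroke="#ff8800"/>
  <polyline points="128.1776,70.1010 70.5165,42.2212 172.4818,106.1341 142.2229,64.0331" fill="none" stroke="#ff8800"/>
</svg>

Machine Y-up, SVG Y-down with viewBox height 224.6259, so y_svg = 224.6259 − y_machine; X carries over.

Run 1: S856 ⇒ cut layer `#ff0000`. The run returns to its start, so emit a `<polygon>` with points (Y-flipped): 59.9196,120.6294 199.3083,120.6294 199.3083,129.8814 59.9196,129.8814.

Run 2: the run's S292 means `#ff8800` (engrave). The run returns to its start, so emit a `<polygon>` with points (Y-flipped): 59.0792,15.2808 95.7713,71.6492 28.6088,75.2413.

Run 3: S292 ⇒ engrave layer `#ff8800`. The run is open, so emit a `<polyline>` with points (Y-flipped): 128.1776,70.1010 70.5165,42.2212 172.4818,106.1341 142.2229,64.0331.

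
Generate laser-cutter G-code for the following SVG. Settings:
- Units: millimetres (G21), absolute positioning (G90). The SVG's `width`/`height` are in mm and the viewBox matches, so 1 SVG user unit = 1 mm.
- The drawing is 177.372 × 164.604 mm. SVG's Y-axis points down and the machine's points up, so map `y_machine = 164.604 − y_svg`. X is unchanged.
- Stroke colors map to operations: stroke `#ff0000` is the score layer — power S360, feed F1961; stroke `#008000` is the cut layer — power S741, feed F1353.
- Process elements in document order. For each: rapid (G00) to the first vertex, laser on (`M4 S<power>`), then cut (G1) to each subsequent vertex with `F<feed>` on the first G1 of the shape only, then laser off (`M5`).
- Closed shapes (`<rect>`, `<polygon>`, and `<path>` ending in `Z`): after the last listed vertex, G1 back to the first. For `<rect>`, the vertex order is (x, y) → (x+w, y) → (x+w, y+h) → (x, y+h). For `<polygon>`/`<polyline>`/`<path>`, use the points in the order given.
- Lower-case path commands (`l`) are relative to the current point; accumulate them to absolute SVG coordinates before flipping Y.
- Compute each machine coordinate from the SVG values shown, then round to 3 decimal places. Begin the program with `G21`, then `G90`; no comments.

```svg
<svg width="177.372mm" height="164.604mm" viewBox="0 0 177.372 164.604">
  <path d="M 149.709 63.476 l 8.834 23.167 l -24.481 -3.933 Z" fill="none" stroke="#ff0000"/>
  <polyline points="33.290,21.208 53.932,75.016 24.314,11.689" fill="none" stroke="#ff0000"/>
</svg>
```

1 u = 1 mm; y_m = 164.604 − y.

[1] `<path>` regular polygon, #ff0000→score S360 F1961: (149.709,101.128) → (158.543,77.961) → (134.062,81.894) → (149.709,101.128) (closed)

[2] `<polyline>` open polyline, #ff0000→score S360 F1961: (33.290,143.396) → (53.932,89.588) → (24.314,152.915)

G21
G90
G00 X149.709 Y101.128
M4 S360
G1 X158.543 Y77.961 F1961
G1 X134.062 Y81.894
G1 X149.709 Y101.128
M5
G00 X33.290 Y143.396
M4 S360
G1 X53.932 Y89.588 F1961
G1 X24.314 Y152.915
M5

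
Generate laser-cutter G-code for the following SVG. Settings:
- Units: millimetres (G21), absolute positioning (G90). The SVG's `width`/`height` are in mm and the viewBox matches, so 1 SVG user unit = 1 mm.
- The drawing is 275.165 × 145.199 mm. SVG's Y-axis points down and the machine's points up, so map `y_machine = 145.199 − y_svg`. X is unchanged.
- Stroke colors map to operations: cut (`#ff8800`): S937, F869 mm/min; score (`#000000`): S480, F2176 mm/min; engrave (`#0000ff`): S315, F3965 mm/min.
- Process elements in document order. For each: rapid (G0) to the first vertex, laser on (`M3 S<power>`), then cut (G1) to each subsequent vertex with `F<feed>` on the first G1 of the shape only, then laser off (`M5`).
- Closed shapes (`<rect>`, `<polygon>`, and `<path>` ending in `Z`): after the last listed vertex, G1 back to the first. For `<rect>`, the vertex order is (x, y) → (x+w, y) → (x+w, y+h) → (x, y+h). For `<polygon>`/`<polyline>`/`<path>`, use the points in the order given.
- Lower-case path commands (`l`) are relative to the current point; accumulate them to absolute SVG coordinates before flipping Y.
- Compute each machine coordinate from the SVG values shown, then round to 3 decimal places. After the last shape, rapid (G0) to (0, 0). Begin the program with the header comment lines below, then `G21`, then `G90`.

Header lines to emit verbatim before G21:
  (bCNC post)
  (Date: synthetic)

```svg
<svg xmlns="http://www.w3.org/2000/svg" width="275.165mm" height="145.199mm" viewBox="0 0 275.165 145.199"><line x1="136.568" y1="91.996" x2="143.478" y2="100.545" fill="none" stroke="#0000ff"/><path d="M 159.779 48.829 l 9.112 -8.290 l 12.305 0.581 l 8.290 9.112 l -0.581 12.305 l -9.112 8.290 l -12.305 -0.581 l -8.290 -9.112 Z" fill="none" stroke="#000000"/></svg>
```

(bCNC post)
(Date: synthetic)
G21
G90
G0 X136.568 Y53.203
M3 S315
G1 X143.478 Y44.654 F3965
M5
G0 X159.779 Y96.370
M3 S480
G1 X168.891 Y104.660 F2176
G1 X181.196 Y104.079
G1 X189.486 Y94.967
G1 X188.905 Y82.662
G1 X179.793 Y74.372
G1 X167.488 Y74.953
G1 X159.198 Y84.065
G1 X159.779 Y96.370
M5
G0 X0.000 Y0.000

1 u = 1 mm; y_m = 145.199 − y.

[1] `<line>` line segment, #0000ff→engrave S315 F3965: (136.568,53.203) → (143.478,44.654)

[2] `<path>` regular polygon, #000000→score S480 F2176: (159.779,96.370) → (168.891,104.660) → (181.196,104.079) → (189.486,94.967) → (188.905,82.662) → (179.793,74.372) → (167.488,74.953) → (159.198,84.065) → (159.779,96.370) (closed)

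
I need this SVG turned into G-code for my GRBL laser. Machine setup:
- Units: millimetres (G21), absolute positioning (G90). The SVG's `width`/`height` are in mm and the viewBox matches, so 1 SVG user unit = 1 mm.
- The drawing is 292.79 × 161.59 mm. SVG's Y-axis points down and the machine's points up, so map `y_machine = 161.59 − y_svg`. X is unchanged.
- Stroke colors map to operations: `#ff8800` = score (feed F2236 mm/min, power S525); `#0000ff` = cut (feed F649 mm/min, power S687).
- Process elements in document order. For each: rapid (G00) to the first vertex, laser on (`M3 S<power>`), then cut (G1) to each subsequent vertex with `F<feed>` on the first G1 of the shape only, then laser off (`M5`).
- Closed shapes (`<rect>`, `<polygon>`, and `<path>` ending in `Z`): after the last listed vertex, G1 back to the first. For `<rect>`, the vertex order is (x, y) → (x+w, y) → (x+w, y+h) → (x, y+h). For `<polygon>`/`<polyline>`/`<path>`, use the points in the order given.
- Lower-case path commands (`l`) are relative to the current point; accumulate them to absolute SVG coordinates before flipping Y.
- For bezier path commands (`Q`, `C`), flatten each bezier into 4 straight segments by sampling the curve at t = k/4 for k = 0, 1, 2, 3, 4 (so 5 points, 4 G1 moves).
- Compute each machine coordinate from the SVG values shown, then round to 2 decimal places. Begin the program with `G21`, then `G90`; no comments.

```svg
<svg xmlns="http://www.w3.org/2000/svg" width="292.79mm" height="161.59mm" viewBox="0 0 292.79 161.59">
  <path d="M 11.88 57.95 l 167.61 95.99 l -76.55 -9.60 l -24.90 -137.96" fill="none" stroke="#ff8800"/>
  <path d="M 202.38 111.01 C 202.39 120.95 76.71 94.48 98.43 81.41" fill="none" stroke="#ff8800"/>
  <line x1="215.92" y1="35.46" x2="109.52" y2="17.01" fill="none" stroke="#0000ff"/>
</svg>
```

G21
G90
G00 X11.88 Y103.64
M3 S525
G1 X179.49 Y7.65 F2236
G1 X102.94 Y17.25
G1 X78.04 Y155.21
M5
G00 X202.38 Y50.58
M3 S525
G1 X183.09 Y49.17 F2236
G1 X142.26 Y56.75
G1 X105.51 Y68.64
G1 X98.43 Y80.18
M5
G00 X215.92 Y126.13
M3 S687
G1 X109.52 Y144.58 F649
M5

viewBox `0 0 292.79 161.59` with mm width/height → 1 unit = 1 mm. Flip: y_m = 161.59 − y_svg.

**Shape 1** — `<path>` open polyline, stroke `#ff8800` → score (S525, F2236). Machine vertices: (11.88,103.64) → (179.49,7.65) → (102.94,17.25) → (78.04,155.21). Open path.

**Shape 2** — `<path>` cubic bezier, stroke `#ff8800` → score (S525, F2236). Control points (SVG): P0=(202.38,111.01), P1=(202.39,120.95), P2=(76.71,94.48), P3=(98.43,81.41); sampled at t=k/4. Machine vertices: (202.38,50.58) → (183.09,49.17) → (142.26,56.75) → (105.51,68.64) → (98.43,80.18). Open path.

**Shape 3** — `<line>` line segment, stroke `#0000ff` → cut (S687, F649). Machine vertices: (215.92,126.13) → (109.52,144.58). Open path.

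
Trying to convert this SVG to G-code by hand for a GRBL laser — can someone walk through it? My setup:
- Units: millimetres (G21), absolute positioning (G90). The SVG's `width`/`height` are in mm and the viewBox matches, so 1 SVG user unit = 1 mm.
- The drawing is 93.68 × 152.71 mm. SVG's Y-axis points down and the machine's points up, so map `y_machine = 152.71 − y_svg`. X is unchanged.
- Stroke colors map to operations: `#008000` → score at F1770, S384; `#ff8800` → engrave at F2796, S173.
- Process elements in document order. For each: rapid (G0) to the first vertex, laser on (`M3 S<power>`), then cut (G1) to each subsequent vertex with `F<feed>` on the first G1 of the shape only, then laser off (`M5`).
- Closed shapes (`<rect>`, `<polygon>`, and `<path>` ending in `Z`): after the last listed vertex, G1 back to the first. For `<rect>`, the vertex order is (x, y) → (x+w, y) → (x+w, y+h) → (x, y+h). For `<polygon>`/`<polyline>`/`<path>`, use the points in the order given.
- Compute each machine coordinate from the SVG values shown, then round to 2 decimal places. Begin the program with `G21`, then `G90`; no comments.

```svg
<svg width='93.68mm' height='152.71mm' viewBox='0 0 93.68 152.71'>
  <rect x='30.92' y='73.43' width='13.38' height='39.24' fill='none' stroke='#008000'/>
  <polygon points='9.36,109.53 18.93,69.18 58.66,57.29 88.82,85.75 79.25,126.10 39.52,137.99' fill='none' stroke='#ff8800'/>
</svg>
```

G21
G90
G0 X30.92 Y79.28
M3 S384
G1 X44.30 Y79.28 F1770
G1 X44.30 Y40.04
G1 X30.92 Y40.04
G1 X30.92 Y79.28
M5
G0 X9.36 Y43.18
M3 S173
G1 X18.93 Y83.53 F2796
G1 X58.66 Y95.42
G1 X88.82 Y66.96
G1 X79.25 Y26.61
G1 X39.52 Y14.72
G1 X9.36 Y43.18
M5

1 u = 1 mm; y_m = 152.71 − y.

[1] `<rect>` rectangle, #008000→score S384 F1770: (30.92,79.28) → (44.30,79.28) → (44.30,40.04) → (30.92,40.04) → (30.92,79.28) (closed)

[2] `<polygon>` regular polygon, #ff8800→engrave S173 F2796: (9.36,43.18) → (18.93,83.53) → (58.66,95.42) → (88.82,66.96) → (79.25,26.61) → (39.52,14.72) → (9.36,43.18) (closed)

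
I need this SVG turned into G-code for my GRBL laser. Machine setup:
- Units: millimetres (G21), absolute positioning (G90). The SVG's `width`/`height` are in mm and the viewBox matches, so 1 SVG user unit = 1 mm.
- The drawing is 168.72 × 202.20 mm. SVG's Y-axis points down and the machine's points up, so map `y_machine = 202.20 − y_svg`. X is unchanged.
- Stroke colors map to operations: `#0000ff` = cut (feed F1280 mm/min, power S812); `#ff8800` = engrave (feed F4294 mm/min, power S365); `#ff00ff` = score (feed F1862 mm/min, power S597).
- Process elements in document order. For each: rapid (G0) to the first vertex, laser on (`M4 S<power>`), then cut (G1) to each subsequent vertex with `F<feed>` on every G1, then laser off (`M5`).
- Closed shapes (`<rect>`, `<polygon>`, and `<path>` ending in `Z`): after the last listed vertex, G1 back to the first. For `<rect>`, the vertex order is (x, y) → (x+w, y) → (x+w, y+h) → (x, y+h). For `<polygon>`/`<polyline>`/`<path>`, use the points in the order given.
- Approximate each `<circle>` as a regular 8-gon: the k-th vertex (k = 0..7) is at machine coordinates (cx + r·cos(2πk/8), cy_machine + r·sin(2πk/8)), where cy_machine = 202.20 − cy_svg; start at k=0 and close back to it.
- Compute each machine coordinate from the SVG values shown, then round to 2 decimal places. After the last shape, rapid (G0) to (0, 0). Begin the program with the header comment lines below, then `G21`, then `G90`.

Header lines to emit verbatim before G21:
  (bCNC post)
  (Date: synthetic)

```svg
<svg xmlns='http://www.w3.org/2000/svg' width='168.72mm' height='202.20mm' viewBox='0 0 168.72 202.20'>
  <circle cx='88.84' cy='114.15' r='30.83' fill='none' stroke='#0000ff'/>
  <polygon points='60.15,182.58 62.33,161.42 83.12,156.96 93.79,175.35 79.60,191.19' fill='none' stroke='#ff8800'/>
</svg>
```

1 u = 1 mm; y_m = 202.20 − y.

[1] `<circle>` circle, #0000ff→cut S812 F1280: (119.67,88.05) → (110.64,109.85) → (88.84,118.88) → (67.04,109.85) → (58.01,88.05) → (67.04,66.25) → (88.84,57.22) → (110.64,66.25) → (119.67,88.05) (closed)

[2] `<polygon>` regular polygon, #ff8800→engrave S365 F4294: (60.15,19.62) → (62.33,40.78) → (83.12,45.24) → (93.79,26.85) → (79.60,11.01) → (60.15,19.62) (closed)

(bCNC post)
(Date: synthetic)
G21
G90
G0 X119.67 Y88.05
M4 S812
G1 X110.64 Y109.85 F1280
G1 X88.84 Y118.88 F1280
G1 X67.04 Y109.85 F1280
G1 X58.01 Y88.05 F1280
G1 X67.04 Y66.25 F1280
G1 X88.84 Y57.22 F1280
G1 X110.64 Y66.25 F1280
G1 X119.67 Y88.05 F1280
M5
G0 X60.15 Y19.62
M4 S365
G1 X62.33 Y40.78 F4294
G1 X83.12 Y45.24 F4294
G1 X93.79 Y26.85 F4294
G1 X79.60 Y11.01 F4294
G1 X60.15 Y19.62 F4294
M5
G0 X0.00 Y0.00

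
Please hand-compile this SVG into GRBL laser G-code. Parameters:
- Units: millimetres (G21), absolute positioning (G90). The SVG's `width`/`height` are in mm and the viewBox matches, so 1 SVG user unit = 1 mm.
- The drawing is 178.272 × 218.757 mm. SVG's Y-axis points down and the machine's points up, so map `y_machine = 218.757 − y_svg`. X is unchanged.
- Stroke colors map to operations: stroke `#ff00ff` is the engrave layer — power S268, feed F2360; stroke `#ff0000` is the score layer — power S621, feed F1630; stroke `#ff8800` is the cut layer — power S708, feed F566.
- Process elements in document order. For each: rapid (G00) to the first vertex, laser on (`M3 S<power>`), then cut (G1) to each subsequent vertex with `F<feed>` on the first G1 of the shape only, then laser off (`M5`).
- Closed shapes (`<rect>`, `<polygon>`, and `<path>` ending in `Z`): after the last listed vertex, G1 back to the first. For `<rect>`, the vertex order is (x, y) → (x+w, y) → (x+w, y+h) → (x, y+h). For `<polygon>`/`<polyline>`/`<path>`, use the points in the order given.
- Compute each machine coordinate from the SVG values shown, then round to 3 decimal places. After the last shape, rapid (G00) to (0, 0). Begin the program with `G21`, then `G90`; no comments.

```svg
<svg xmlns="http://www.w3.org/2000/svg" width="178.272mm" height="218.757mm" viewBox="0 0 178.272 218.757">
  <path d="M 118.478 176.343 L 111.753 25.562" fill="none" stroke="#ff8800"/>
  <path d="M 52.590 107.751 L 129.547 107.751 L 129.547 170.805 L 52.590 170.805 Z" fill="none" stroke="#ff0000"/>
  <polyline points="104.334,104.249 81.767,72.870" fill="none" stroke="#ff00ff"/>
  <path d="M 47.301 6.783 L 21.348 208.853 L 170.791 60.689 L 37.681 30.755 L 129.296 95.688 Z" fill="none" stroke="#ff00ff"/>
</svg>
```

1 u = 1 mm; y_m = 218.757 − y.

[1] `<path>` line segment, #ff8800→cut S708 F566: (118.478,42.414) → (111.753,193.195)

[2] `<path>` rectangle, #ff0000→score S621 F1630: (52.590,111.006) → (129.547,111.006) → (129.547,47.952) → (52.590,47.952) → (52.590,111.006) (closed)

[3] `<polyline>` line segment, #ff00ff→engrave S268 F2360: (104.334,114.508) → (81.767,145.887)

[4] `<path>` closed polygon, #ff00ff→engrave S268 F2360: (47.301,211.974) → (21.348,9.904) → (170.791,158.068) → (37.681,188.002) → (129.296,123.069) → (47.301,211.974) (closed)

G21
G90
G00 X118.478 Y42.414
M3 S708
G1 X111.753 Y193.195 F566
M5
G00 X52.590 Y111.006
M3 S621
G1 X129.547 Y111.006 F1630
G1 X129.547 Y47.952
G1 X52.590 Y47.952
G1 X52.590 Y111.006
M5
G00 X104.334 Y114.508
M3 S268
G1 X81.767 Y145.887 F2360
M5
G00 X47.301 Y211.974
M3 S268
G1 X21.348 Y9.904 F2360
G1 X170.791 Y158.068
G1 X37.681 Y188.002
G1 X129.296 Y123.069
G1 X47.301 Y211.974
M5
G00 X0.000 Y0.000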